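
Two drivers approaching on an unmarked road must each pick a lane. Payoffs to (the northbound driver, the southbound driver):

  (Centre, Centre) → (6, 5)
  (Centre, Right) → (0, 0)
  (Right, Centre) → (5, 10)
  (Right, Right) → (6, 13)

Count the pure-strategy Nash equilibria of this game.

Both Centre: the northbound driver gets 6 (best alternative 5); the southbound driver gets 5 (best alternative 0). Neither deviates — NE.
Both Right: the northbound driver gets 6 (best alternative 0); the southbound driver gets 13 (best alternative 10). Neither deviates — NE.
(Right, Centre) is not a NE: the northbound driver would switch to Centre (6 > 5).
No other cell survives both best-response checks, so there are 2 pure NE.

2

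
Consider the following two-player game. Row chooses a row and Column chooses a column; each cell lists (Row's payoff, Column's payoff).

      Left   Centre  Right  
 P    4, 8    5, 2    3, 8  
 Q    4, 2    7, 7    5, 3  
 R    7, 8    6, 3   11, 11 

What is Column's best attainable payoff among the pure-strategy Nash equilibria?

11

(Q, Centre) is a pure NE (Row: 7 ≥ 6; Column: 7 ≥ 3). Column gets 7.
(R, Right) is a pure NE (Row: 11 ≥ 5; Column: 11 ≥ 8). Column gets 11.
Every other cell has a profitable deviation for at least one player. Highest of {7, 11} is 11.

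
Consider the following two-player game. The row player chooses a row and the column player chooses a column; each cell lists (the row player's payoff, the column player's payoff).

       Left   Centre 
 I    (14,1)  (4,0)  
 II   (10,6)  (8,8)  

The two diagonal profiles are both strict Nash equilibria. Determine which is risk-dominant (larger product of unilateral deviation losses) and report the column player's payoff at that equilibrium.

8

At (I, Left): the row player loses 14 − 10 = 4 by deviating; the column player loses 1 − 0 = 1. Product = 4·1 = 4.
At (II, Centre): the row player loses 8 − 4 = 4 by deviating; the column player loses 8 − 6 = 2. Product = 4·2 = 8.
8 > 4, so (II, Centre) is risk-dominant. The column player's payoff there is 8.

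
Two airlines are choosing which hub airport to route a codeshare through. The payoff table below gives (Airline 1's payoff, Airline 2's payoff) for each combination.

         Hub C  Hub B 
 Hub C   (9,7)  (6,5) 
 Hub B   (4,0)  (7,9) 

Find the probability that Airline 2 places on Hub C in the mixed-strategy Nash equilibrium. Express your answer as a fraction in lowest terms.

1/6

Airline 2's mix q on Hub C must make Airline 1 indifferent between Hub C and Hub B.
Airline 1's payoff from Hub C: 9q + 6(1−q). From Hub B: 4q + 7(1−q).
Set equal: 5q = 1(1−q) → q = 1/6.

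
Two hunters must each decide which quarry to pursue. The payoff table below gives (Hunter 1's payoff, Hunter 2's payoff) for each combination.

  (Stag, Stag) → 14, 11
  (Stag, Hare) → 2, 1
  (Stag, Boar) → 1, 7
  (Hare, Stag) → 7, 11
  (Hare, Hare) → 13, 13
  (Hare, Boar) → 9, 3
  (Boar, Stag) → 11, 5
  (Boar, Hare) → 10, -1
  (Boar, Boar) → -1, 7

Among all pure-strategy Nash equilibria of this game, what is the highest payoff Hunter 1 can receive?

Both Stag is a pure NE (Hunter 1: 14 ≥ 11; Hunter 2: 11 ≥ 7). Hunter 1 gets 14.
Both Hare is a pure NE (Hunter 1: 13 ≥ 10; Hunter 2: 13 ≥ 11). Hunter 1 gets 13.
Every other cell has a profitable deviation for at least one player. Highest of {14, 13} is 14.

14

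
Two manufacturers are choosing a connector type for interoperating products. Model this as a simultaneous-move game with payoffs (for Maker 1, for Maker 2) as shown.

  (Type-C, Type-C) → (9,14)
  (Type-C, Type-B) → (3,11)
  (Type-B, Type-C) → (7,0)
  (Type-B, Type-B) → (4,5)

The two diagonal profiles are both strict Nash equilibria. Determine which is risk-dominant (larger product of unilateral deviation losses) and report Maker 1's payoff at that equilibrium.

9

At both Type-C: Maker 1 loses 9 − 7 = 2 by deviating; Maker 2 loses 14 − 11 = 3. Product = 2·3 = 6.
At both Type-B: Maker 1 loses 4 − 3 = 1 by deviating; Maker 2 loses 5 − 0 = 5. Product = 1·5 = 5.
6 > 5, so both Type-C is risk-dominant. Maker 1's payoff there is 9.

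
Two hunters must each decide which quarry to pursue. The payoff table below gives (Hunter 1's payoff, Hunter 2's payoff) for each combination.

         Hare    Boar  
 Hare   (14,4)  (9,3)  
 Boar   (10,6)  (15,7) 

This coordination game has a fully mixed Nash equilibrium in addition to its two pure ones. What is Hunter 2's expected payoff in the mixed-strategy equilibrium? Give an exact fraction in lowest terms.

5

Hunter 1 mixes with probability p on Hare, chosen so Hunter 2 is indifferent: 4p + 6(1−p) = 3p + 7(1−p) gives p = 1/2.
Hunter 2's expected payoff is 4·1/2 + 6·1/2 = 5.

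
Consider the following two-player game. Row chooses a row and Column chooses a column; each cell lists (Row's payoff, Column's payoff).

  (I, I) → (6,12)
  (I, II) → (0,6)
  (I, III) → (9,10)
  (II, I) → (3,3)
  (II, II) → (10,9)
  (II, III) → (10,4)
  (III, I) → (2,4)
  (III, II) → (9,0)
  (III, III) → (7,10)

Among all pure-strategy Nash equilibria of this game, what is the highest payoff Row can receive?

Both I is a pure NE (Row: 6 ≥ 3; Column: 12 ≥ 10). Row gets 6.
Both II is a pure NE (Row: 10 ≥ 9; Column: 9 ≥ 4). Row gets 10.
Every other cell has a profitable deviation for at least one player. Highest of {6, 10} is 10.

10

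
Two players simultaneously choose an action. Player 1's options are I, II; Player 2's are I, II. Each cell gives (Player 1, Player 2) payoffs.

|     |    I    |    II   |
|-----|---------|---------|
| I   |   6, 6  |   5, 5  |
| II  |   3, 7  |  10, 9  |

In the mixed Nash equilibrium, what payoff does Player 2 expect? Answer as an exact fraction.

19/3

Player 1 mixes with probability p on I, chosen so Player 2 is indifferent: 6p + 7(1−p) = 5p + 9(1−p) gives p = 2/3.
Player 2's expected payoff is 6·2/3 + 7·1/3 = 19/3.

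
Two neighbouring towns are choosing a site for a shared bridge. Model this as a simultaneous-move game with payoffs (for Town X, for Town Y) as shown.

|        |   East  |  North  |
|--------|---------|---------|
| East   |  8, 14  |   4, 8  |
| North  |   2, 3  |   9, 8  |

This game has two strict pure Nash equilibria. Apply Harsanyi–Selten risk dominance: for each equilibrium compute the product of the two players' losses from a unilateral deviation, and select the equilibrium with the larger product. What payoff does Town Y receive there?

At both East: Town X loses 8 − 2 = 6 by deviating; Town Y loses 14 − 8 = 6. Product = 6·6 = 36.
At both North: Town X loses 9 − 4 = 5 by deviating; Town Y loses 8 − 3 = 5. Product = 5·5 = 25.
36 > 25, so both East is risk-dominant. Town Y's payoff there is 14.

14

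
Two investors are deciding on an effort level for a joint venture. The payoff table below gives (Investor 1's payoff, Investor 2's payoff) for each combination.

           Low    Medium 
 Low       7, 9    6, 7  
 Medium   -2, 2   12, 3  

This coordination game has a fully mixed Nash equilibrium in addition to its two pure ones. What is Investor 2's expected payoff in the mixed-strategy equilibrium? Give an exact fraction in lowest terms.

Investor 1 mixes with probability p on Low, chosen so Investor 2 is indifferent: 9p + 2(1−p) = 7p + 3(1−p) gives p = 1/3.
Investor 2's expected payoff is 9·1/3 + 2·2/3 = 13/3.

13/3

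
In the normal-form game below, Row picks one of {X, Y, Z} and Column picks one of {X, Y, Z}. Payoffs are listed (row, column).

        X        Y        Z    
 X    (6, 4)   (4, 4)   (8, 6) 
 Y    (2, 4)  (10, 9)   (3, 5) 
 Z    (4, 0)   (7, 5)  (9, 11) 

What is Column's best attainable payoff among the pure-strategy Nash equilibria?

Both Y is a pure NE (Row: 10 ≥ 7; Column: 9 ≥ 5). Column gets 9.
Both Z is a pure NE (Row: 9 ≥ 8; Column: 11 ≥ 5). Column gets 11.
Every other cell has a profitable deviation for at least one player. Highest of {9, 11} is 11.

11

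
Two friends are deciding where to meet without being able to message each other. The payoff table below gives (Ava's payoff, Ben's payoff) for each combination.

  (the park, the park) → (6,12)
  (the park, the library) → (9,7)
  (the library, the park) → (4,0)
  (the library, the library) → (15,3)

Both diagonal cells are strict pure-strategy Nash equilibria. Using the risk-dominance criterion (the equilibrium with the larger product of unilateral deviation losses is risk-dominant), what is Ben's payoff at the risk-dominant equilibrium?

At both the park: Ava loses 6 − 4 = 2 by deviating; Ben loses 12 − 7 = 5. Product = 2·5 = 10.
At both the library: Ava loses 15 − 9 = 6 by deviating; Ben loses 3 − 0 = 3. Product = 6·3 = 18.
18 > 10, so both the library is risk-dominant. Ben's payoff there is 3.

3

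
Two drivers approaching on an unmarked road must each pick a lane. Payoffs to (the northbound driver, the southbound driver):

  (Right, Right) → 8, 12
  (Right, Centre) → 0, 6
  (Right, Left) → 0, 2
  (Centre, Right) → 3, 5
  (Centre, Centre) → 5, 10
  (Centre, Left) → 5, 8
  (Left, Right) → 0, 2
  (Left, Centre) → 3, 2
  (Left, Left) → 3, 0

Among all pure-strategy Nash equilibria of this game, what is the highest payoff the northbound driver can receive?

Both Right is a pure NE (the northbound driver: 8 ≥ 3; the southbound driver: 12 ≥ 6). The northbound driver gets 8.
Both Centre is a pure NE (the northbound driver: 5 ≥ 3; the southbound driver: 10 ≥ 8). The northbound driver gets 5.
Every other cell has a profitable deviation for at least one player. Highest of {8, 5} is 8.

8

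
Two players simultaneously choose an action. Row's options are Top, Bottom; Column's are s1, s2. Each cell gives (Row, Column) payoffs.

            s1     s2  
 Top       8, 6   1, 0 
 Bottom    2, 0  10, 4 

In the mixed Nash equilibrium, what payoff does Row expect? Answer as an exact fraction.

26/5

Column mixes with probability q on s1, chosen so Row is indifferent: 8q + 1(1−q) = 2q + 10(1−q) gives q = 3/5.
Row's expected payoff (from either row, since indifferent) is 8·3/5 + 1·2/5 = 26/5.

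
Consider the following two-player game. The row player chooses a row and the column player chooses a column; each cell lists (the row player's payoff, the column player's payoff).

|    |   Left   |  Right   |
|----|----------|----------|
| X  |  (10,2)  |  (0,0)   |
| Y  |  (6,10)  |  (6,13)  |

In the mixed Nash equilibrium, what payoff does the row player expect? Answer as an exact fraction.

The column player mixes with probability q on Left, chosen so the row player is indifferent: 10q + 0(1−q) = 6q + 6(1−q) gives q = 3/5.
The row player's expected payoff (from either row, since indifferent) is 10·3/5 + 0·2/5 = 6.

6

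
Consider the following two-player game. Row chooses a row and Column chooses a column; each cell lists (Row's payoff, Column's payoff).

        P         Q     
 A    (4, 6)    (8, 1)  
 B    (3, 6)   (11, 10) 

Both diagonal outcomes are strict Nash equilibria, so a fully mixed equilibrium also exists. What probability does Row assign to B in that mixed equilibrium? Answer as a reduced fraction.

Row's mix p on A must make Column indifferent between P and Q.
Column's payoff from P: 6p + 6(1−p). From Q: 1p + 10(1−p).
Set equal: 5p = 4(1−p) → p = 4/9.
Probability on B is 1 − 4/9 = 5/9.

5/9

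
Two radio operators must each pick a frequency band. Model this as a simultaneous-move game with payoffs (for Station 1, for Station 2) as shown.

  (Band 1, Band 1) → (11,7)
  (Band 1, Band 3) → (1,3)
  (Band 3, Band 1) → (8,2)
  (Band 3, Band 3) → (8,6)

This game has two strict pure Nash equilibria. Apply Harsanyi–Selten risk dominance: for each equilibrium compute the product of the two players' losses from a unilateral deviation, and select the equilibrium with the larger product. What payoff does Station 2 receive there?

At both Band 1: Station 1 loses 11 − 8 = 3 by deviating; Station 2 loses 7 − 3 = 4. Product = 3·4 = 12.
At both Band 3: Station 1 loses 8 − 1 = 7 by deviating; Station 2 loses 6 − 2 = 4. Product = 7·4 = 28.
28 > 12, so both Band 3 is risk-dominant. Station 2's payoff there is 6.

6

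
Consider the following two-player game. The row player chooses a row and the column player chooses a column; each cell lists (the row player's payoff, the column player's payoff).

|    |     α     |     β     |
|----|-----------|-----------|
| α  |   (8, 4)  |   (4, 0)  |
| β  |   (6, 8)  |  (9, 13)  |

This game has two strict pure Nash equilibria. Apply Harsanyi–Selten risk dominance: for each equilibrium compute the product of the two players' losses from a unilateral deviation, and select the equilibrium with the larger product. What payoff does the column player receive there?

13

At both α: the row player loses 8 − 6 = 2 by deviating; the column player loses 4 − 0 = 4. Product = 2·4 = 8.
At both β: the row player loses 9 − 4 = 5 by deviating; the column player loses 13 − 8 = 5. Product = 5·5 = 25.
25 > 8, so both β is risk-dominant. The column player's payoff there is 13.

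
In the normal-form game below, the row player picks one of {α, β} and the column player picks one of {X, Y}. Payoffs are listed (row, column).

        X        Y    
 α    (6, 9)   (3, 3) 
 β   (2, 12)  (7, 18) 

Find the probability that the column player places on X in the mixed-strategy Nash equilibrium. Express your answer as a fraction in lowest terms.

The column player's mix q on X must make the row player indifferent between α and β.
The row player's payoff from α: 6q + 3(1−q). From β: 2q + 7(1−q).
Set equal: 4q = 4(1−q) → q = 4/8 = 1/2.

1/2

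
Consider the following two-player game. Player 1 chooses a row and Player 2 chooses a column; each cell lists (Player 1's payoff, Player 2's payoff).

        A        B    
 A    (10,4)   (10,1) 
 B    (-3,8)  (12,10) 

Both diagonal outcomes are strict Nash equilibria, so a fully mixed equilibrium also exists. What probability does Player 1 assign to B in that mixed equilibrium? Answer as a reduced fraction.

3/5

Player 1's mix p on A must make Player 2 indifferent between A and B.
Player 2's payoff from A: 4p + 8(1−p). From B: 1p + 10(1−p).
Set equal: 3p = 2(1−p) → p = 2/5.
Probability on B is 1 − 2/5 = 3/5.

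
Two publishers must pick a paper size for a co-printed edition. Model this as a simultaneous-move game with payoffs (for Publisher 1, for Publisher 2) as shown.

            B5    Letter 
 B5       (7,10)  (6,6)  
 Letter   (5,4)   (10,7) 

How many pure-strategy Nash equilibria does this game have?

Both B5: Publisher 1 gets 7 (best alternative 5); Publisher 2 gets 10 (best alternative 6). Neither deviates — NE.
Both Letter: Publisher 1 gets 10 (best alternative 6); Publisher 2 gets 7 (best alternative 4). Neither deviates — NE.
(B5, Letter) is not a NE: Publisher 1 would switch to Letter (10 > 6).
No other cell survives both best-response checks, so there are 2 pure NE.

2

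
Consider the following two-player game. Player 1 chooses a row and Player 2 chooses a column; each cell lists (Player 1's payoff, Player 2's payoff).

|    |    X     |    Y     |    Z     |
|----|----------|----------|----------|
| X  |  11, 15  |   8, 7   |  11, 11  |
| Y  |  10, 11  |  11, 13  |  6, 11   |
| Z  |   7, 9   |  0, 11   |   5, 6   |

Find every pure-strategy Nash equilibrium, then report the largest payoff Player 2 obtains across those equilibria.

Both X is a pure NE (Player 1: 11 ≥ 10; Player 2: 15 ≥ 11). Player 2 gets 15.
Both Y is a pure NE (Player 1: 11 ≥ 8; Player 2: 13 ≥ 11). Player 2 gets 13.
Every other cell has a profitable deviation for at least one player. Highest of {15, 13} is 15.

15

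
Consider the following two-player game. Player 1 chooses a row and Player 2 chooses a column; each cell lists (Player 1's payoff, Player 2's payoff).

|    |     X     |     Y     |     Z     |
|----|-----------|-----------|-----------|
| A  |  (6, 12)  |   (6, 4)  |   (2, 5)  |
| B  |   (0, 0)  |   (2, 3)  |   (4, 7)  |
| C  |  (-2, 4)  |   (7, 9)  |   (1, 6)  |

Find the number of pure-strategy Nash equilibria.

3

(A, X): Player 1 gets 6 (best alternative 0); Player 2 gets 12 (best alternative 5). Neither deviates — NE.
(B, Z): Player 1 gets 4 (best alternative 2); Player 2 gets 7 (best alternative 3). Neither deviates — NE.
(C, Y): Player 1 gets 7 (best alternative 6); Player 2 gets 9 (best alternative 6). Neither deviates — NE.
(B, Y) is not a NE: Player 1 would switch to C (7 > 2).
No other cell survives both best-response checks, so there are 3 pure NE.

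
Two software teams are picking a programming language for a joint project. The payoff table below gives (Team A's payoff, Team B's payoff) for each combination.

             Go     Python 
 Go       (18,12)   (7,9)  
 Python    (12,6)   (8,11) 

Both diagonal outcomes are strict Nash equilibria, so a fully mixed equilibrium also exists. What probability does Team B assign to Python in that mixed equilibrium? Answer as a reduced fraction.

Team B's mix q on Go must make Team A indifferent between Go and Python.
Team A's payoff from Go: 18q + 7(1−q). From Python: 12q + 8(1−q).
Set equal: 6q = 1(1−q) → q = 1/7.
Probability on Python is 1 − 1/7 = 6/7.

6/7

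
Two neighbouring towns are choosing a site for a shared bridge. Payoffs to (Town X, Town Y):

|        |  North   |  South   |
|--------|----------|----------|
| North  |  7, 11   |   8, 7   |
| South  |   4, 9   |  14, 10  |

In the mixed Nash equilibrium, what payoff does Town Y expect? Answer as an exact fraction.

Town X mixes with probability p on North, chosen so Town Y is indifferent: 11p + 9(1−p) = 7p + 10(1−p) gives p = 1/5.
Town Y's expected payoff is 11·1/5 + 9·4/5 = 47/5.

47/5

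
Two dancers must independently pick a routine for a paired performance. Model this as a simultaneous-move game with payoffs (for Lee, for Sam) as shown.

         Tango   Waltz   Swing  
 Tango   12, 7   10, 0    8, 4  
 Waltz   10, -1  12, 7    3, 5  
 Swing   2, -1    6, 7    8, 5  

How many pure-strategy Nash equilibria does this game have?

Both Tango: Lee gets 12 (best alternative 10); Sam gets 7 (best alternative 4). Neither deviates — NE.
Both Waltz: Lee gets 12 (best alternative 10); Sam gets 7 (best alternative 5). Neither deviates — NE.
Both Swing is not a NE: Sam would switch to Waltz (7 > 5).
No other cell survives both best-response checks, so there are 2 pure NE.

2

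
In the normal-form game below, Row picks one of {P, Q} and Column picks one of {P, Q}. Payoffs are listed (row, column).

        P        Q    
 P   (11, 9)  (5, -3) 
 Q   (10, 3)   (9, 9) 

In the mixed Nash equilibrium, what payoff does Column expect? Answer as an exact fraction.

5

Row mixes with probability p on P, chosen so Column is indifferent: 9p + 3(1−p) = (-3)p + 9(1−p) gives p = 1/3.
Column's expected payoff is 9·1/3 + 3·2/3 = 5.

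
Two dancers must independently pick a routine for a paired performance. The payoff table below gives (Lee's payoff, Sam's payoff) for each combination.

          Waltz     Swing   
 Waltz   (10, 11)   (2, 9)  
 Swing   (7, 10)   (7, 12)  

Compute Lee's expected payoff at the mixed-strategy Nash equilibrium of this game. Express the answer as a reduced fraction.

7

Sam mixes with probability q on Waltz, chosen so Lee is indifferent: 10q + 2(1−q) = 7q + 7(1−q) gives q = 5/8.
Lee's expected payoff (from either row, since indifferent) is 10·5/8 + 2·3/8 = 7.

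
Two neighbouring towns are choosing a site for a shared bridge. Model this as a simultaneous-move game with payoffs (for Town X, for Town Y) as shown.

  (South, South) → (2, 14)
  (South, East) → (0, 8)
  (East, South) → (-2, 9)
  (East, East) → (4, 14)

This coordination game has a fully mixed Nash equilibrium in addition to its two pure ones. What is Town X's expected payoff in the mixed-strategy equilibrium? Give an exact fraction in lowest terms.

1

Town Y mixes with probability q on South, chosen so Town X is indifferent: 2q + 0(1−q) = (-2)q + 4(1−q) gives q = 1/2.
Town X's expected payoff (from either row, since indifferent) is 2·1/2 + 0·1/2 = 1.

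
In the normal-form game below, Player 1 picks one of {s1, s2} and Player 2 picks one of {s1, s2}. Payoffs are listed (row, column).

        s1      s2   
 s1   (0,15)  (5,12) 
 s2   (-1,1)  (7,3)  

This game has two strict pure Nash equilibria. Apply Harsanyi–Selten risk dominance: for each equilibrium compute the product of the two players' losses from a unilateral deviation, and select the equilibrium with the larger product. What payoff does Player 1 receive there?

At both s1: Player 1 loses 0 − (-1) = 1 by deviating; Player 2 loses 15 − 12 = 3. Product = 1·3 = 3.
At both s2: Player 1 loses 7 − 5 = 2 by deviating; Player 2 loses 3 − 1 = 2. Product = 2·2 = 4.
4 > 3, so both s2 is risk-dominant. Player 1's payoff there is 7.

7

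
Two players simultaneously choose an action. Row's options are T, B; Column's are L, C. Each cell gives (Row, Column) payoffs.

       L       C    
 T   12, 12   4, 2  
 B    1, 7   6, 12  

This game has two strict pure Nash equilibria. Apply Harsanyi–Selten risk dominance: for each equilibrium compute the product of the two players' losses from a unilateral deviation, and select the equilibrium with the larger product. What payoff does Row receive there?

12

At (T, L): Row loses 12 − 1 = 11 by deviating; Column loses 12 − 2 = 10. Product = 11·10 = 110.
At (B, C): Row loses 6 − 4 = 2 by deviating; Column loses 12 − 7 = 5. Product = 2·5 = 10.
110 > 10, so (T, L) is risk-dominant. Row's payoff there is 12.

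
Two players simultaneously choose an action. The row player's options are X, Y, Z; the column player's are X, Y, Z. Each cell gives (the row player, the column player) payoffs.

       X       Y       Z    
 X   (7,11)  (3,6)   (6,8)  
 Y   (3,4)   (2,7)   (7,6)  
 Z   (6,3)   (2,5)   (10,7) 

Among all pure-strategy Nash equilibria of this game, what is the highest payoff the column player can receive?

11

Both X is a pure NE (the row player: 7 ≥ 6; the column player: 11 ≥ 8). The column player gets 11.
Both Z is a pure NE (the row player: 10 ≥ 7; the column player: 7 ≥ 5). The column player gets 7.
Every other cell has a profitable deviation for at least one player. Highest of {11, 7} is 11.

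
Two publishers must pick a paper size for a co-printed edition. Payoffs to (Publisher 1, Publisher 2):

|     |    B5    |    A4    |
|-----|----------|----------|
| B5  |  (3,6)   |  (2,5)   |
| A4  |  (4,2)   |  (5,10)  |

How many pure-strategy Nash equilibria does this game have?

Both A4: Publisher 1 gets 5 (best alternative 2); Publisher 2 gets 10 (best alternative 2). Neither deviates — NE.
Both B5 is not a NE: Publisher 1 would switch to A4 (4 > 3).
No other cell survives both best-response checks, so there is 1 pure NE.

1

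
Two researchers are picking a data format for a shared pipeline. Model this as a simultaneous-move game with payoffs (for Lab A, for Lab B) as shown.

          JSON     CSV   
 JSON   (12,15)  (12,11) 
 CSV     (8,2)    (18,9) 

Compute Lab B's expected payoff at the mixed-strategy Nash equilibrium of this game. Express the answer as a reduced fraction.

113/11

Lab A mixes with probability p on JSON, chosen so Lab B is indifferent: 15p + 2(1−p) = 11p + 9(1−p) gives p = 7/11.
Lab B's expected payoff is 15·7/11 + 2·4/11 = 113/11.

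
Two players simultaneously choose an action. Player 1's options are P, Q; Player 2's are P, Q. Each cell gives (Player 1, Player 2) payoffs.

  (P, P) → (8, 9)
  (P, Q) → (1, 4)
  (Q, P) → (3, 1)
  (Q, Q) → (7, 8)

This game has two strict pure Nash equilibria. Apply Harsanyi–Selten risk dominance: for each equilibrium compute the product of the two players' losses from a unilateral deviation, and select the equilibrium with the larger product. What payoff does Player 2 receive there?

At both P: Player 1 loses 8 − 3 = 5 by deviating; Player 2 loses 9 − 4 = 5. Product = 5·5 = 25.
At both Q: Player 1 loses 7 − 1 = 6 by deviating; Player 2 loses 8 − 1 = 7. Product = 6·7 = 42.
42 > 25, so both Q is risk-dominant. Player 2's payoff there is 8.

8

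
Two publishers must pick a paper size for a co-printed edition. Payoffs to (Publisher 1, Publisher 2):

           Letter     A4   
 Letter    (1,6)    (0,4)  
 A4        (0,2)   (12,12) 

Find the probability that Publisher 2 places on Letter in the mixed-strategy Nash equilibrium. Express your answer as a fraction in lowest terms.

12/13

Publisher 2's mix q on Letter must make Publisher 1 indifferent between Letter and A4.
Publisher 1's payoff from Letter: 1q + 0(1−q). From A4: 0q + 12(1−q).
Set equal: 1q = 12(1−q) → q = 12/13.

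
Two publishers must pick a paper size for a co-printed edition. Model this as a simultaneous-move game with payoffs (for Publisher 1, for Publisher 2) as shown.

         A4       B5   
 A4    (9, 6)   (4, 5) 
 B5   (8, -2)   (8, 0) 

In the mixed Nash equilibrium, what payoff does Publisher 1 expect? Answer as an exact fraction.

8

Publisher 2 mixes with probability q on A4, chosen so Publisher 1 is indifferent: 9q + 4(1−q) = 8q + 8(1−q) gives q = 4/5.
Publisher 1's expected payoff (from either row, since indifferent) is 9·4/5 + 4·1/5 = 8.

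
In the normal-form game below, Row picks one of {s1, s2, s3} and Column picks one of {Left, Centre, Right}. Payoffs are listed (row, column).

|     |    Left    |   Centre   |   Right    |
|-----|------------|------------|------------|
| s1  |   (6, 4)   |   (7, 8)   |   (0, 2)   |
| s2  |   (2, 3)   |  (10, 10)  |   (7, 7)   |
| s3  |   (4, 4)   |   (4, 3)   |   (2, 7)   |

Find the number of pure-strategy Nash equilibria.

(s2, Centre): Row gets 10 (best alternative 7); Column gets 10 (best alternative 7). Neither deviates — NE.
(s1, Left) is not a NE: Column would switch to Centre (8 > 4).
No other cell survives both best-response checks, so there is 1 pure NE.

1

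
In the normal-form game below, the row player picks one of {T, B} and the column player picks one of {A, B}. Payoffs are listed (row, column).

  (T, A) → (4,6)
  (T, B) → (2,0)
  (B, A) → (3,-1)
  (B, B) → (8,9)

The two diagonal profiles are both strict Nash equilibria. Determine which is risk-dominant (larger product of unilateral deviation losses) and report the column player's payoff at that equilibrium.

At (T, A): the row player loses 4 − 3 = 1 by deviating; the column player loses 6 − 0 = 6. Product = 1·6 = 6.
At (B, B): the row player loses 8 − 2 = 6 by deviating; the column player loses 9 − (-1) = 10. Product = 6·10 = 60.
60 > 6, so (B, B) is risk-dominant. The column player's payoff there is 9.

9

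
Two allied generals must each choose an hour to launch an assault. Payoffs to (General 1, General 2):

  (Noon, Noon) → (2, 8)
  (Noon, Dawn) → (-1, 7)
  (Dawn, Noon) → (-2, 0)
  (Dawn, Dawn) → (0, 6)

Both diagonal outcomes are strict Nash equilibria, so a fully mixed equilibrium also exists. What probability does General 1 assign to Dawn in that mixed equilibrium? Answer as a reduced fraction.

General 1's mix p on Noon must make General 2 indifferent between Noon and Dawn.
General 2's payoff from Noon: 8p + 0(1−p). From Dawn: 7p + 6(1−p).
Set equal: 1p = 6(1−p) → p = 6/7.
Probability on Dawn is 1 − 6/7 = 1/7.

1/7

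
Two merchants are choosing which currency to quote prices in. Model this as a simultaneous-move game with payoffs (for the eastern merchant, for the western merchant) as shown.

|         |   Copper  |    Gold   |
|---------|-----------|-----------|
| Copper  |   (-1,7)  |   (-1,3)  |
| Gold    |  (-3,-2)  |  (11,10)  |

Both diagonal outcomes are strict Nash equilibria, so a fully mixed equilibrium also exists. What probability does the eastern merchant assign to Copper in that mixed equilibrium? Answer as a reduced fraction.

3/4

The eastern merchant's mix p on Copper must make the western merchant indifferent between Copper and Gold.
The western merchant's payoff from Copper: 7p + (-2)(1−p). From Gold: 3p + 10(1−p).
Set equal: 4p = 12(1−p) → p = 12/16 = 3/4.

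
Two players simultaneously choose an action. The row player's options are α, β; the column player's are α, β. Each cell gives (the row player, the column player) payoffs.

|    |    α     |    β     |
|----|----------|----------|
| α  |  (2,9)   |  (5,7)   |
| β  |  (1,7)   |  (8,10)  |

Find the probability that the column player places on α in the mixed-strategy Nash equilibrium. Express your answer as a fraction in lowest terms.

3/4

The column player's mix q on α must make the row player indifferent between α and β.
The row player's payoff from α: 2q + 5(1−q). From β: 1q + 8(1−q).
Set equal: 1q = 3(1−q) → q = 3/4.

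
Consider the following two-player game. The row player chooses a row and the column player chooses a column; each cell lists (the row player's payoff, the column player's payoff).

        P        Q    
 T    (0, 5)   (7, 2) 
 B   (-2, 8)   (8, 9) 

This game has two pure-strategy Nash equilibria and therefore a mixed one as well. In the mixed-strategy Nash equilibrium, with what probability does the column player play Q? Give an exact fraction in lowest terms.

The column player's mix q on P must make the row player indifferent between T and B.
The row player's payoff from T: 0q + 7(1−q). From B: (-2)q + 8(1−q).
Set equal: 2q = 1(1−q) → q = 1/3.
Probability on Q is 1 − 1/3 = 2/3.

2/3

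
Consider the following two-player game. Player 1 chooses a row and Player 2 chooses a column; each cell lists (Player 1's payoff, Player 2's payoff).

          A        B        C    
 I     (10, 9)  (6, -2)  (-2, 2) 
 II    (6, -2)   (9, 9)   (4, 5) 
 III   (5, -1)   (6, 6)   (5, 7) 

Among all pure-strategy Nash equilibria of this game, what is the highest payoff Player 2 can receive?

9

(I, A) is a pure NE (Player 1: 10 ≥ 6; Player 2: 9 ≥ 2). Player 2 gets 9.
(II, B) is a pure NE (Player 1: 9 ≥ 6; Player 2: 9 ≥ 5). Player 2 gets 9.
(III, C) is a pure NE (Player 1: 5 ≥ 4; Player 2: 7 ≥ 6). Player 2 gets 7.
Every other cell has a profitable deviation for at least one player. Highest of {9, 9, 7} is 9.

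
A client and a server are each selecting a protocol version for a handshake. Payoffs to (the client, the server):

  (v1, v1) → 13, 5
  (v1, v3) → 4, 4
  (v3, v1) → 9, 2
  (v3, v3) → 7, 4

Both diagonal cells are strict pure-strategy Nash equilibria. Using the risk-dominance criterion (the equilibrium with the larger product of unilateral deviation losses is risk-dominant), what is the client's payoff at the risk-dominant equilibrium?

7

At both v1: the client loses 13 − 9 = 4 by deviating; the server loses 5 − 4 = 1. Product = 4·1 = 4.
At both v3: the client loses 7 − 4 = 3 by deviating; the server loses 4 − 2 = 2. Product = 3·2 = 6.
6 > 4, so both v3 is risk-dominant. The client's payoff there is 7.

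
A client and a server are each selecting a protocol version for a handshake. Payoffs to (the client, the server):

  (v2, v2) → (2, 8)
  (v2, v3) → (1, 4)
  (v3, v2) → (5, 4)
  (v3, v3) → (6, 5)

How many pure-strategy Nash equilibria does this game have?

1

Both v3: the client gets 6 (best alternative 1); the server gets 5 (best alternative 4). Neither deviates — NE.
Both v2 is not a NE: the client would switch to v3 (5 > 2).
No other cell survives both best-response checks, so there is 1 pure NE.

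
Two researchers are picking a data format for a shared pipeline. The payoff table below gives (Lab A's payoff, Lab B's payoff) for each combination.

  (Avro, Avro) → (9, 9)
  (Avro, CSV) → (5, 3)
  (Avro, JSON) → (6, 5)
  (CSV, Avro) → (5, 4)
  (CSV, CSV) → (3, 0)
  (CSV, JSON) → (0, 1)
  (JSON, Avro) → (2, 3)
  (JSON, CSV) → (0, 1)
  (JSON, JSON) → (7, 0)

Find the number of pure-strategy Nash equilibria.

1

Both Avro: Lab A gets 9 (best alternative 5); Lab B gets 9 (best alternative 5). Neither deviates — NE.
Both CSV is not a NE: Lab A would switch to Avro (5 > 3).
No other cell survives both best-response checks, so there is 1 pure NE.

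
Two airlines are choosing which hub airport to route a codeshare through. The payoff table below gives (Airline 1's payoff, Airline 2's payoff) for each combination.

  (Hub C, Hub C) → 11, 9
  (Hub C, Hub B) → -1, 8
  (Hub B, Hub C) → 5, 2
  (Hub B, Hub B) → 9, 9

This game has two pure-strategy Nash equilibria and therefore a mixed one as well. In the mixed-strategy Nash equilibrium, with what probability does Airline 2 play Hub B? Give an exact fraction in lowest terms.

3/8

Airline 2's mix q on Hub C must make Airline 1 indifferent between Hub C and Hub B.
Airline 1's payoff from Hub C: 11q + (-1)(1−q). From Hub B: 5q + 9(1−q).
Set equal: 6q = 10(1−q) → q = 10/16 = 5/8.
Probability on Hub B is 1 − 5/8 = 3/8.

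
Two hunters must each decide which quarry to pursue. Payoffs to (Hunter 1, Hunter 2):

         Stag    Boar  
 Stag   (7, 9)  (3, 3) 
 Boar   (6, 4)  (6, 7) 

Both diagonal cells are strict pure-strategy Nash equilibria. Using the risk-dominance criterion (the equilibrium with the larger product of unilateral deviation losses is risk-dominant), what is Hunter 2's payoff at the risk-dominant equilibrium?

At both Stag: Hunter 1 loses 7 − 6 = 1 by deviating; Hunter 2 loses 9 − 3 = 6. Product = 1·6 = 6.
At both Boar: Hunter 1 loses 6 − 3 = 3 by deviating; Hunter 2 loses 7 − 4 = 3. Product = 3·3 = 9.
9 > 6, so both Boar is risk-dominant. Hunter 2's payoff there is 7.

7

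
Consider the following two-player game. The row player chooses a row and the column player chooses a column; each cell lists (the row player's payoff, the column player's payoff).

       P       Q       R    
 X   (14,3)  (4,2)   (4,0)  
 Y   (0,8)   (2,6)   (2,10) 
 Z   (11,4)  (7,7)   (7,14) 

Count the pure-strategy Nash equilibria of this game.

(X, P): the row player gets 14 (best alternative 11); the column player gets 3 (best alternative 2). Neither deviates — NE.
(Z, R): the row player gets 7 (best alternative 4); the column player gets 14 (best alternative 7). Neither deviates — NE.
(Y, Q) is not a NE: the row player would switch to Z (7 > 2).
No other cell survives both best-response checks, so there are 2 pure NE.

2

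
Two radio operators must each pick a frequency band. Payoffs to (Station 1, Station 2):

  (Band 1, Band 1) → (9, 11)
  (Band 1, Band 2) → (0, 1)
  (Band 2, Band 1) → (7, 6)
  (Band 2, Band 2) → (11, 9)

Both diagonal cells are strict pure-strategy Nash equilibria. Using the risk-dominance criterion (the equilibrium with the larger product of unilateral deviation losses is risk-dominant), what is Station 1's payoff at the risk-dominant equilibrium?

At both Band 1: Station 1 loses 9 − 7 = 2 by deviating; Station 2 loses 11 − 1 = 10. Product = 2·10 = 20.
At both Band 2: Station 1 loses 11 − 0 = 11 by deviating; Station 2 loses 9 − 6 = 3. Product = 11·3 = 33.
33 > 20, so both Band 2 is risk-dominant. Station 1's payoff there is 11.

11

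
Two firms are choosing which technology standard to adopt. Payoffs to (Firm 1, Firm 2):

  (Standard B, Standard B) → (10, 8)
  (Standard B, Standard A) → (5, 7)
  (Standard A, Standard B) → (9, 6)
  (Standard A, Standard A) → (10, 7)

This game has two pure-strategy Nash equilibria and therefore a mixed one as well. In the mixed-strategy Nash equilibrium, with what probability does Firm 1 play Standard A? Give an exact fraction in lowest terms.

1/2

Firm 1's mix p on Standard B must make Firm 2 indifferent between Standard B and Standard A.
Firm 2's payoff from Standard B: 8p + 6(1−p). From Standard A: 7p + 7(1−p).
Set equal: 1p = 1(1−p) → p = 1/2.
Probability on Standard A is 1 − 1/2 = 1/2.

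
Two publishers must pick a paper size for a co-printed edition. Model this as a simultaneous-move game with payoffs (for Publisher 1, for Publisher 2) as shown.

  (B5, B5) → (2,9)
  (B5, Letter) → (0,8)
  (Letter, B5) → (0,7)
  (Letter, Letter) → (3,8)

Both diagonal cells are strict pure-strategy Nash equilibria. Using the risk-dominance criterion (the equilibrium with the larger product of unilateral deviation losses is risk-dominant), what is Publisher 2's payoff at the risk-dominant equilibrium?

8

At both B5: Publisher 1 loses 2 − 0 = 2 by deviating; Publisher 2 loses 9 − 8 = 1. Product = 2·1 = 2.
At both Letter: Publisher 1 loses 3 − 0 = 3 by deviating; Publisher 2 loses 8 − 7 = 1. Product = 3·1 = 3.
3 > 2, so both Letter is risk-dominant. Publisher 2's payoff there is 8.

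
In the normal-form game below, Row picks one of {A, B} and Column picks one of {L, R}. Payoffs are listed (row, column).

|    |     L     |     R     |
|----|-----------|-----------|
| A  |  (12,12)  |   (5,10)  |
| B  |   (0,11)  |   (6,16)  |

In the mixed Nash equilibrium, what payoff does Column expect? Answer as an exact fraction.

Row mixes with probability p on A, chosen so Column is indifferent: 12p + 11(1−p) = 10p + 16(1−p) gives p = 5/7.
Column's expected payoff is 12·5/7 + 11·2/7 = 82/7.

82/7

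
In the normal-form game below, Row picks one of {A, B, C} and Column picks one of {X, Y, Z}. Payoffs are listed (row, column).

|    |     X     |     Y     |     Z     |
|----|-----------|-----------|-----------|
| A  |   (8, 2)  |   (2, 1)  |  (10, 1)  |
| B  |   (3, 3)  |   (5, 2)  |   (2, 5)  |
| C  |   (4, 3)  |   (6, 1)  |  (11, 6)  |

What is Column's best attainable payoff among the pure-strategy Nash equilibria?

6

(A, X) is a pure NE (Row: 8 ≥ 4; Column: 2 ≥ 1). Column gets 2.
(C, Z) is a pure NE (Row: 11 ≥ 10; Column: 6 ≥ 3). Column gets 6.
Every other cell has a profitable deviation for at least one player. Highest of {2, 6} is 6.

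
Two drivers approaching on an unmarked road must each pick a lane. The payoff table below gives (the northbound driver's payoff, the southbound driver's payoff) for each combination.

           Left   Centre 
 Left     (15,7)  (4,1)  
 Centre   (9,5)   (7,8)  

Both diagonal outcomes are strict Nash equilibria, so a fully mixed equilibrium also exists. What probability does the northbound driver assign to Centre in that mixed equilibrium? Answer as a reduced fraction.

2/3

The northbound driver's mix p on Left must make the southbound driver indifferent between Left and Centre.
The southbound driver's payoff from Left: 7p + 5(1−p). From Centre: 1p + 8(1−p).
Set equal: 6p = 3(1−p) → p = 3/9 = 1/3.
Probability on Centre is 1 − 1/3 = 2/3.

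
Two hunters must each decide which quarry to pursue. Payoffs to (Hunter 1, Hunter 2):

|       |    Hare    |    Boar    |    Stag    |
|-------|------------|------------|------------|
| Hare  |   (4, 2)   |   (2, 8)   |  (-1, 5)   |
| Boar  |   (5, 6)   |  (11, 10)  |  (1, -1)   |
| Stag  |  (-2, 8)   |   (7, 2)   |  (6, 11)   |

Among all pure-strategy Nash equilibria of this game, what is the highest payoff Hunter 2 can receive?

Both Boar is a pure NE (Hunter 1: 11 ≥ 7; Hunter 2: 10 ≥ 6). Hunter 2 gets 10.
Both Stag is a pure NE (Hunter 1: 6 ≥ 1; Hunter 2: 11 ≥ 8). Hunter 2 gets 11.
Every other cell has a profitable deviation for at least one player. Highest of {10, 11} is 11.

11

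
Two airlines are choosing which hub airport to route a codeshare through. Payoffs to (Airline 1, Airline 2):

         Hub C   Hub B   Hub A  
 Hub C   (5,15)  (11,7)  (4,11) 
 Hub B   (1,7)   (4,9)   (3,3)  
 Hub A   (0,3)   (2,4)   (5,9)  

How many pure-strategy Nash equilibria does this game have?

2

Both Hub C: Airline 1 gets 5 (best alternative 1); Airline 2 gets 15 (best alternative 11). Neither deviates — NE.
Both Hub A: Airline 1 gets 5 (best alternative 4); Airline 2 gets 9 (best alternative 4). Neither deviates — NE.
Both Hub B is not a NE: Airline 1 would switch to Hub C (11 > 4).
No other cell survives both best-response checks, so there are 2 pure NE.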